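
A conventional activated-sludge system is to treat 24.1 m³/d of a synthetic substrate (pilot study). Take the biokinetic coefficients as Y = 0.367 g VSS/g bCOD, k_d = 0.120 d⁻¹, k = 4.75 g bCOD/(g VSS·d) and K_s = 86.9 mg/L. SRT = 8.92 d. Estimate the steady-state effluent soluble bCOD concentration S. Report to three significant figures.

For a completely mixed reactor with recycle the Lawrence–McCarty relation gives S = K_s·(1 + k_d·θ_c) / [θ_c·(Y·k − k_d) − 1] = 86.9 × (1 + 0.120 × 8.92) / [8.92 × (0.367 × 4.75 − 0.120) − 1] = 179.9 / 13.48 = 13.35 mg/L.

S ≈ 13.3 mg/L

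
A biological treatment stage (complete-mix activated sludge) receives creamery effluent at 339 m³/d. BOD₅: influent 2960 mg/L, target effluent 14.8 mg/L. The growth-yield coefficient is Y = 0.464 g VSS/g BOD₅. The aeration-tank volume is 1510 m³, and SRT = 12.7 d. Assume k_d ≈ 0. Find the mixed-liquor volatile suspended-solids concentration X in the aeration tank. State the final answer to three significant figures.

Without decay, X = Y Q (S₀−S) θ_c / V = 0.464 × 339 × (2960 − 14.8) × 12.7 / 1510 = 3896 mg/L.

X ≈ 3900 mg/L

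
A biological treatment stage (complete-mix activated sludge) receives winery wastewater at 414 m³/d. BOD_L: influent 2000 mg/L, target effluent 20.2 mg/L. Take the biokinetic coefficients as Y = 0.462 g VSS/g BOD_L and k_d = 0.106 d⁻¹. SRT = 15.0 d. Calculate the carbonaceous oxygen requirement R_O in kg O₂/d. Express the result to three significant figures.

R_O ≈ 612 kg O₂/d

Correct the yield for decay: Y_obs = Y/(1 + k_d θ_c) = 0.462 / (1 + 0.106 × 15.0) = 0.462 / 2.590 = 0.1784.
Substrate removed = Q·(S₀ − S) = 414 m³/d × (2000 − 20.2) g/m³ = 8.2×10^5 g/d = 819.6 kg/d.
Biomass synthesised: P_X = Y_obs × 819.6 = 146.2 kg VSS/d.
R_O = Q·ΔS − 1.42 P_X = 819.6 − 207.6 = 612.0 kg O₂/d.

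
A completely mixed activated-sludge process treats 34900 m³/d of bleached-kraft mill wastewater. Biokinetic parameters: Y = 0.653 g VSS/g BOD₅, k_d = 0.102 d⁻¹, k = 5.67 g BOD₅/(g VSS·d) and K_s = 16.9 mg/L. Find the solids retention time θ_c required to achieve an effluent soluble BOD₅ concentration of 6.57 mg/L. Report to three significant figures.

θ_c ≈ 1.07 d

At the target effluent, Y k S/(K_s+S) = 0.653×5.67×6.57/23.47 = 1.036 d⁻¹.
1/θ_c = 1.036 − 0.102 = 0.9345 d⁻¹, so θ_c = 1.070 d.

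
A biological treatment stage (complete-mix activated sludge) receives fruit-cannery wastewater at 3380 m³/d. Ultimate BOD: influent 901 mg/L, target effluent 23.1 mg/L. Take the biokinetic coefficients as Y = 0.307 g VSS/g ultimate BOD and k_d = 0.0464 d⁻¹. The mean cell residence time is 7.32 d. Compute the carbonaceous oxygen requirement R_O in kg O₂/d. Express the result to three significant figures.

Correct the yield for decay: Y_obs = Y/(1 + k_d θ_c) = 0.307 / (1 + 0.0464 × 7.32) = 0.307 / 1.340 = 0.2292.
ΔS = 901 − 23.1 = 877.9 mg/L, so the substrate removal rate is 3380 × 877.9/1000 = 2967 kg ultimate BOD/d.
Biomass synthesised: P_X = Y_obs × 2967 = 680.0 kg VSS/d.
Carbonaceous O₂ demand = substrate oxidised − cell-mass equivalent = 2967 − 1.42 × 680.0 = 2002 kg O₂/d.

R_O ≈ 2000 kg O₂/d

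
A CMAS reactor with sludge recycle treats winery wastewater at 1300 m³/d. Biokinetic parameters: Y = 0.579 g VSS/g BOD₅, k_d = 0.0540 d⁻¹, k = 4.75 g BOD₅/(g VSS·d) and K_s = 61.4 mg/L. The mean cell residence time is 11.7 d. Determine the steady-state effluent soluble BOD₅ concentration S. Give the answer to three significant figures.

From the Monod/SRT balance for a CMAS, S = K_s·(1+k_d θ_c)/[θ_c·(Y k − k_d) − 1] = 61.4 × (1 + 0.0540 × 11.7) / [11.7 × (0.579 × 4.75 − 0.0540) − 1] = 100.2 / 30.55 = 3.280 mg/L.

S ≈ 3.28 mg/L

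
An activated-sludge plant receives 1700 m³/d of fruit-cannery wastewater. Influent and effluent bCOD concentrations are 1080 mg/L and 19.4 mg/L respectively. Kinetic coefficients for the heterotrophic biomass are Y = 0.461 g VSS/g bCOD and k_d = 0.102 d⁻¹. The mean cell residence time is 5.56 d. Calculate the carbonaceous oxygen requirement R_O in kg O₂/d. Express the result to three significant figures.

Y_obs = Y / (1 + k_d θ_c) = 0.461 / (1 + 0.102 × 5.56) = 0.461 / 1.567 = 0.2942.
ΔS = 1080 − 19.4 = 1061 mg/L, so the substrate removal rate is 1700 × 1061/1000 = 1803 kg bCOD/d.
Biomass synthesised: P_X = Y_obs × 1803 = 530.4 kg VSS/d.
R_O = Q·(S₀ − S) − 1.42·P_X = 1803 − 1.42 × 530.4 = 1050 kg O₂/d.

R_O ≈ 1050 kg O₂/d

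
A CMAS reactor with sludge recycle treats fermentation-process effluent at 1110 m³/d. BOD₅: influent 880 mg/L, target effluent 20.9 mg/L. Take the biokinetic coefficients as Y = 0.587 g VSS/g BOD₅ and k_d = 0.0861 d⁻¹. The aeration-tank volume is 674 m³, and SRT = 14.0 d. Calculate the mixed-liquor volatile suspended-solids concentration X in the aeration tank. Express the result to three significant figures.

X ≈ 5270 mg/L

From V·X·(1 + k_d·θ_c) = Y·Q·(S₀ − S)·θ_c: X = 0.587 × 1110 × (880 − 20.9) × 14.0 / [674 × (1 + 0.0861 × 14.0)] = 5272 mg/L.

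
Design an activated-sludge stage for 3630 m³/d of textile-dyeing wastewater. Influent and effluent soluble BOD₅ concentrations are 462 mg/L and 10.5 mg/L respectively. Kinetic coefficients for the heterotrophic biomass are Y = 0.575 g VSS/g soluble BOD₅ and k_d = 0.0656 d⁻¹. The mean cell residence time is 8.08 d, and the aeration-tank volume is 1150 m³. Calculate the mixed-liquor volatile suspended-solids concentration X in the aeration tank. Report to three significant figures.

Solving the biomass balance for X: X = Y Q (S₀−S) θ_c / [V (1+k_d θ_c)] = 0.575 × 3630 × (462 − 10.5) × 8.08 / [1150 × (1 + 0.0656 × 8.08)] = 4328 mg/L.

X ≈ 4330 mg/L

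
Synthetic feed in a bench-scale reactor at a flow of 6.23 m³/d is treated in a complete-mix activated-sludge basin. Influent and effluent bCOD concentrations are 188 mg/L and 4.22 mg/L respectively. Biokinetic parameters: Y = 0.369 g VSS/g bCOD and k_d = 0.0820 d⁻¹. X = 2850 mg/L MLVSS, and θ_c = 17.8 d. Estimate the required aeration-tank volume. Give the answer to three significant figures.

V ≈ 1.07 m³

From the SRT design equation V = Y Q (S₀−S) θ_c / [X (1 + k_d θ_c)] = 0.369 × 6.23 × (188 − 4.22) × 17.8 / [2850 × (1 + 0.0820 × 17.8)] = 7.52×10^3 / 7010 = 1.073 m³.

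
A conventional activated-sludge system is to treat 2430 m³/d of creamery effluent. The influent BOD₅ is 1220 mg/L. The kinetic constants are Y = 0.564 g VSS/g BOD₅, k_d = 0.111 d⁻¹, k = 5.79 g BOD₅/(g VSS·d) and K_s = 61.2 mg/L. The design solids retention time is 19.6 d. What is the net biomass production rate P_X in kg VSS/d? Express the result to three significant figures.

P_X ≈ 525 kg VSS/d

For a completely mixed reactor with recycle the Lawrence–McCarty relation gives S = K_s·(1 + k_d·θ_c) / [θ_c·(Y·k − k_d) − 1] = 61.2 × (1 + 0.111 × 19.6) / [19.6 × (0.564 × 5.79 − 0.111) − 1] = 194.3 / 60.83 = 3.195 mg/L.
Y_obs = Y / (1 + k_d θ_c) = 0.564 / (1 + 0.111 × 19.6) = 0.564 / 3.176 = 0.1776.
Mass of BOD₅ removed per day: Q(S₀ − S) = 2430 × 1217 g/m³ = 2957 kg/d.
Net biomass production P_X = Y_obs × Q·(S₀ − S) = 0.1776 × 2957 = 525.1 kg VSS/d.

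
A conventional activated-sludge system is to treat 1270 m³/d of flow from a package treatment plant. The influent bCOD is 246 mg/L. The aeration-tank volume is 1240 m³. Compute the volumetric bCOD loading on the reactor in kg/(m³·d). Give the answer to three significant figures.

Volumetric loading L_v = Q·S₀ / V = 1270 × 246 g/m³ / 1240 m³ = 252.0 g/(m³·d) = 0.2520 kg bCOD/(m³·d).

L_v ≈ 0.252 kg bCOD/(m³·d)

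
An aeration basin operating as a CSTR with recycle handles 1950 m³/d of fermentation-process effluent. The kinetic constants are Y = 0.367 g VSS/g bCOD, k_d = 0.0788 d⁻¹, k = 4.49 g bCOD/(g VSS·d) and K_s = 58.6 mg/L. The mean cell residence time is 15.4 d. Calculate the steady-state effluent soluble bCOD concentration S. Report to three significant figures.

S ≈ 5.60 mg/L

From the Monod/SRT balance for a CMAS, S = K_s·(1+k_d θ_c)/[θ_c·(Y k − k_d) − 1] = 58.6 × (1 + 0.0788 × 15.4) / [15.4 × (0.367 × 4.49 − 0.0788) − 1] = 129.7 / 23.16 = 5.600 mg/L.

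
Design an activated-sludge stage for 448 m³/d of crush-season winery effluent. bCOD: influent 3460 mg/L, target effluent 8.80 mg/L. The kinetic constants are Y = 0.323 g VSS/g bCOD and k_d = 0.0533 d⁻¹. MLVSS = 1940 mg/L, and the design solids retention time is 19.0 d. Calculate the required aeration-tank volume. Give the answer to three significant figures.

Steady-state biomass mass balance: V·X·(1 + k_d·θ_c) = Y·Q·(S₀ − S)·θ_c, so V = 0.323 × 448 × (3460 − 8.80) × 19.0 / [1940 × (1 + 0.0533 × 19.0)] = 9.49×10^6 / 3905 = 2430 m³.

V ≈ 2430 m³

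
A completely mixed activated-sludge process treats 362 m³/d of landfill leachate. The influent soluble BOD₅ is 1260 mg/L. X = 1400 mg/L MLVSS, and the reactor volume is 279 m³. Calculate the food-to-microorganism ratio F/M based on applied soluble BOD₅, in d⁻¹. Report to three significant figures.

F/M ≈ 1.17 d⁻¹

F/M = applied load / biomass = Q·S₀/(V·X) = 362 × 1260 / (279.0 × 1400) = 1.168 d⁻¹.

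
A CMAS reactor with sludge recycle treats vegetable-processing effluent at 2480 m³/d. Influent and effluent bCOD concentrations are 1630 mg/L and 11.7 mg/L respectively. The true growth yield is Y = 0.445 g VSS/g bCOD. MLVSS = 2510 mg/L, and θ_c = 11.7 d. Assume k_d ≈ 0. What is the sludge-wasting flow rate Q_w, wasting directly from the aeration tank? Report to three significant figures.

Biomass mass balance (decay neglected): V·X = Y·Q·(S₀ − S)·θ_c, so V = 0.445 × 2480 × (1630 − 11.7) × 11.7 / 2510 = 8325 m³.
For wasting at MLVSS concentration, Q_w = V/θ_c = 8325/11.7 = 711.5 m³/d.

Q_w ≈ 712 m³/d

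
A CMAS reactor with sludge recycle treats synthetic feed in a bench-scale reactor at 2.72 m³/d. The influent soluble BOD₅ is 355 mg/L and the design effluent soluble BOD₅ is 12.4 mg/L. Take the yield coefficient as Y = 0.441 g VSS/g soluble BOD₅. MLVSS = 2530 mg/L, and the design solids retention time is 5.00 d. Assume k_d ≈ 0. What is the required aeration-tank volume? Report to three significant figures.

V·X = Y·Q·ΔS·θ_c gives V = 0.441 × 2.72 × (355 − 12.4) × 5.00 / 2530 = 0.8122 m³.

V ≈ 0.812 m³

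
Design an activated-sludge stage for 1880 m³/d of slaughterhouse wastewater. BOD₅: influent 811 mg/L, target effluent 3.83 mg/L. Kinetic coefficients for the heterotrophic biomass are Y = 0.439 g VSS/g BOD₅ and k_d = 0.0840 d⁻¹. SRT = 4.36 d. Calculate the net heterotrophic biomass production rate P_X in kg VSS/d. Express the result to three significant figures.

The observed yield is Y_obs = Y/(1 + k_d·θ_c) = 0.439 / (1 + 0.0840 × 4.36) = 0.439 / 1.366 = 0.3213 g VSS per g BOD₅ removed.
Substrate removed = Q·(S₀ − S) = 1880 m³/d × (811 − 3.83) g/m³ = 1.52×10^6 g/d = 1517 kg/d.
Biomass produced: P_X = Y_obs·Q·ΔS = 0.3213 × 1517 ≈ 487.6 kg VSS/d.

P_X ≈ 488 kg VSS/d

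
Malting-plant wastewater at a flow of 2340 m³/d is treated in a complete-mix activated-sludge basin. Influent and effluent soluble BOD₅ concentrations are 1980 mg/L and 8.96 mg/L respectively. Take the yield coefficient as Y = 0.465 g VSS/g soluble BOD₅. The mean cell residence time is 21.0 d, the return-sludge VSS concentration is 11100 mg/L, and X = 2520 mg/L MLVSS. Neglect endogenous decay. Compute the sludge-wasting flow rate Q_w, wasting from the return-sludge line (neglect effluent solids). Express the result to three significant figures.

Q_w ≈ 193 m³/d

V·X = Y·Q·ΔS·θ_c gives V = 0.465 × 2340 × (1980 − 8.96) × 21.0 / 2520 = 17872 m³.
Wasting from the return line (neglecting effluent solids): Q_w = V·X / (θ_c·X_r) = 17872 × 2520 / (21.0 × 11100) = 193.2 m³/d.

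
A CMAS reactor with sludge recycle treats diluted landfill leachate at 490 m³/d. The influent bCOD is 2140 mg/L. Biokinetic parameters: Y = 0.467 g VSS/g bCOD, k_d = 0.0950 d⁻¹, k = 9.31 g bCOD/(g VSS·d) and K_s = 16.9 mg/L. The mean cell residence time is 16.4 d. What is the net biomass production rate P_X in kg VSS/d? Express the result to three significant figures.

Effluent substrate depends only on kinetics and SRT: S = K_s(1 + k_d θ_c) / [θ_c(Yk − k_d) − 1] = 16.9 × (1 + 0.0950 × 16.4) / [16.4 × (0.467 × 9.31 − 0.0950) − 1] = 43.23 / 68.75 = 0.6288 mg/L.
The observed yield is Y_obs = Y/(1 + k_d·θ_c) = 0.467 / (1 + 0.0950 × 16.4) = 0.467 / 2.558 = 0.1826 g VSS per g bCOD removed.
Substrate removed = Q·(S₀ − S) = 490 m³/d × (2140 − 0.629) g/m³ = 1.05×10^6 g/d = 1048 kg/d.
Net biomass production P_X = Y_obs × Q·(S₀ − S) = 0.1826 × 1048 = 191.4 kg VSS/d.

P_X ≈ 191 kg VSS/d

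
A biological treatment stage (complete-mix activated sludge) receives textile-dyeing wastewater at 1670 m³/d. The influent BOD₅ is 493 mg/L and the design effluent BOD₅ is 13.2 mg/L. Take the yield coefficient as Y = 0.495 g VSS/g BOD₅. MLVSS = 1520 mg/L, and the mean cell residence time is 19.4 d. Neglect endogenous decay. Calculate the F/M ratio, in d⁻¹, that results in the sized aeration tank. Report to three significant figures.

Biomass mass balance (decay neglected): V·X = Y·Q·(S₀ − S)·θ_c, so V = 0.495 × 1670 × (493 − 13.2) × 19.4 / 1520 = 5062 m³.
Food-to-microorganism ratio F/M = Q S₀ / (V X) = 1670 × 493 / (5062 × 1520) = 0.1070 d⁻¹.

F/M ≈ 0.107 d⁻¹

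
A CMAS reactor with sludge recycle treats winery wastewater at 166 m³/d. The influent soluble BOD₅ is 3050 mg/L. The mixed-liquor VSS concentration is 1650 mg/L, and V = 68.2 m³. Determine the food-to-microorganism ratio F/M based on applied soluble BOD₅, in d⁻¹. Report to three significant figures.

Food-to-microorganism ratio F/M = Q S₀ / (V X) = 166 × 3050 / (68.20 × 1650) = 4.499 d⁻¹.

F/M ≈ 4.50 d⁻¹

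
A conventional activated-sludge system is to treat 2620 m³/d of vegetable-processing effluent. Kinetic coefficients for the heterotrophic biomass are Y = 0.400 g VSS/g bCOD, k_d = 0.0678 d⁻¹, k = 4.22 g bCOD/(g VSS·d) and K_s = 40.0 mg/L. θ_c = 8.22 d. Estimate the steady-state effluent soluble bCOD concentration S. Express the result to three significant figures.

S ≈ 5.06 mg/L

From the Monod/SRT balance for a CMAS, S = K_s·(1+k_d θ_c)/[θ_c·(Y k − k_d) − 1] = 40.0 × (1 + 0.0678 × 8.22) / [8.22 × (0.400 × 4.22 − 0.0678) − 1] = 62.29 / 12.32 = 5.057 mg/L.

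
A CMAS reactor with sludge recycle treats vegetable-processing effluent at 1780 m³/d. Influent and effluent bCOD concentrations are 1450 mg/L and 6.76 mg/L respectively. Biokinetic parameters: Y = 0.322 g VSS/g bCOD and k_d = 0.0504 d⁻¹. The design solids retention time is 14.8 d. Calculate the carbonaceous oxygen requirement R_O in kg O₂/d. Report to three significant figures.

R_O ≈ 1900 kg O₂/d

Correct the yield for decay: Y_obs = Y/(1 + k_d θ_c) = 0.322 / (1 + 0.0504 × 14.8) = 0.322 / 1.746 = 0.1844.
Substrate removed = Q·(S₀ − S) = 1780 m³/d × (1450 − 6.76) g/m³ = 2.57×10^6 g/d = 2569 kg/d.
P_X = Y_obs·Q·(S₀ − S) = 0.1844 × 2569 = 473.8 kg VSS/d.
R_O = Q·(S₀ − S) − 1.42·P_X = 2569 − 1.42 × 473.8 = 1896 kg O₂/d.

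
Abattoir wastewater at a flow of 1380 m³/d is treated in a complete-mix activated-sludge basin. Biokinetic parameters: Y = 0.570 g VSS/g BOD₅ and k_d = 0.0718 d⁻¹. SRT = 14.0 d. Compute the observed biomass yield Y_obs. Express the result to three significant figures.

Y_obs ≈ 0.284 g VSS/g BOD₅

Observed yield with endogenous decay: Y_obs = Y / (1 + k_d·θ_c) = 0.570 / (1 + 0.0718 × 14.0) = 0.570 / 2.005 = 0.2843 g VSS/g BOD₅.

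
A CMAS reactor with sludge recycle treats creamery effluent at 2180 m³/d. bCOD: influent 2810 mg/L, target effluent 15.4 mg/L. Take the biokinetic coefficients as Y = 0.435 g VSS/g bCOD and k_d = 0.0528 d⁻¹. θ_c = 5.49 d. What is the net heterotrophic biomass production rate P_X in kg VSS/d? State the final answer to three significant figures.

P_X ≈ 2050 kg VSS/d

Y_obs = Y / (1 + k_d θ_c) = 0.435 / (1 + 0.0528 × 5.49) = 0.435 / 1.290 = 0.3372.
Substrate removed = Q·(S₀ − S) = 2180 m³/d × (2810 − 15.4) g/m³ = 6.09×10^6 g/d = 6092 kg/d.
P_X = Y_obs · Q(S₀ − S) = 0.3372 × 6092 = 2055 kg VSS/d.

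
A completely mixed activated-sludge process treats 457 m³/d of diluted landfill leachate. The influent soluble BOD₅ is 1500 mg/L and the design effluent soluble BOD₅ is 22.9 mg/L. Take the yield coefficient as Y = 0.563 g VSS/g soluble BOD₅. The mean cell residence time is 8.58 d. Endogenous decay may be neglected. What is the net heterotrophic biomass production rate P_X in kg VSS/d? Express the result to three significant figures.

Since k_d ≈ 0, Y_obs = Y = 0.563 g VSS/g soluble BOD₅.
Mass of soluble BOD₅ removed per day: Q(S₀ − S) = 457 × 1477 g/m³ = 675.0 kg/d.
Net biomass production P_X = Y_obs × Q·(S₀ − S) = 0.5630 × 675.0 = 380.0 kg VSS/d.

P_X ≈ 380 kg VSS/d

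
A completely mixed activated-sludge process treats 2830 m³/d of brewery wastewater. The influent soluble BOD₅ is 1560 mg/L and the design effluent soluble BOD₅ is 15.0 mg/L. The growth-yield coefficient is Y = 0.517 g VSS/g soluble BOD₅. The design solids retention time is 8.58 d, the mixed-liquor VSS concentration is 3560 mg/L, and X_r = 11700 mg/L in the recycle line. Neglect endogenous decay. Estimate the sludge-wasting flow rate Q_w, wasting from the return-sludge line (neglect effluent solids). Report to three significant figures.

With k_d = 0 the design equation reduces to V = Y Q (S₀−S) θ_c / X = 0.517 × 2830 × (1560 − 15.0) × 8.58 / 3560 = 5448 m³.
Q_w = (V·X)/(θ_c X_r) = 5448 × 3560 / (8.58 × 11700) = 193.2 m³/d.

Q_w ≈ 193 m³/d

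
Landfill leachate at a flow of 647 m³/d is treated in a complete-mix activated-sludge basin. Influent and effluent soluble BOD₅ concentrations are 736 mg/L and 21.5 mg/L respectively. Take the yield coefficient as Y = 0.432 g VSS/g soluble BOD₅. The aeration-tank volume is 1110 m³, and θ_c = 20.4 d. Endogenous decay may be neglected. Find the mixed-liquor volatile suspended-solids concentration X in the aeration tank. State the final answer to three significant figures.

X ≈ 3670 mg/L

X = Y·Q·ΔS·θ_c / V = 0.432 × 647 × (736 − 21.5) × 20.4 / 1110 = 3670 mg/L.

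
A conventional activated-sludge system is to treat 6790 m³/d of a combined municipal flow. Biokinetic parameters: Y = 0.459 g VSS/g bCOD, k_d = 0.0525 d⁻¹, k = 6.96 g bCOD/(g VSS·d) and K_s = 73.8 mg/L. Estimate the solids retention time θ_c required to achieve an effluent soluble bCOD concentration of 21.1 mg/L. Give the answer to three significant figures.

At the target effluent, Y k S/(K_s+S) = 0.459×6.96×21.1/94.90 = 0.7103 d⁻¹.
1/θ_c = 0.7103 − 0.0525 = 0.6578 d⁻¹, so θ_c = 1.520 d.

θ_c ≈ 1.52 d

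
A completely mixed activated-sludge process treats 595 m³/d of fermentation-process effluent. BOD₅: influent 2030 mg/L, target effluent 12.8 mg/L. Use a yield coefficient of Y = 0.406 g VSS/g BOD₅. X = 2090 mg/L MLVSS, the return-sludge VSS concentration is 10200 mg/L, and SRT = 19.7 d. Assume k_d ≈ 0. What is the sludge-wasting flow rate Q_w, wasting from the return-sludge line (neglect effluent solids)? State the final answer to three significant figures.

Q_w ≈ 47.8 m³/d

Biomass mass balance (decay neglected): V·X = Y·Q·(S₀ − S)·θ_c, so V = 0.406 × 595 × (2030 − 12.8) × 19.7 / 2090 = 4593 m³.
Wasting from the return line (neglecting effluent solids): Q_w = V·X / (θ_c·X_r) = 4593 × 2090 / (19.7 × 10200) = 47.77 m³/d.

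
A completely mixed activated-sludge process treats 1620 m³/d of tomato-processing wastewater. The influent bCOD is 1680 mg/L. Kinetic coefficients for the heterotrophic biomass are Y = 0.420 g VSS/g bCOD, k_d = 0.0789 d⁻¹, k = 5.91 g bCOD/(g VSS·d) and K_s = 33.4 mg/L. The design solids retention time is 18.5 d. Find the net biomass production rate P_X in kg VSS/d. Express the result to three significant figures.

For a completely mixed reactor with recycle the Lawrence–McCarty relation gives S = K_s·(1 + k_d·θ_c) / [θ_c·(Y·k − k_d) − 1] = 33.4 × (1 + 0.0789 × 18.5) / [18.5 × (0.420 × 5.91 − 0.0789) − 1] = 82.15 / 43.46 = 1.890 mg/L.
Correct the yield for decay: Y_obs = Y/(1 + k_d θ_c) = 0.420 / (1 + 0.0789 × 18.5) = 0.420 / 2.460 = 0.1708.
Q·(S₀ − S) = 1620 × (1680 − 1.89) × 10⁻³ = 2719 kg/d removed.
So the net sludge growth is P_X = 0.1708 × 2719 = 464.2 kg VSS/d.

P_X ≈ 464 kg VSS/d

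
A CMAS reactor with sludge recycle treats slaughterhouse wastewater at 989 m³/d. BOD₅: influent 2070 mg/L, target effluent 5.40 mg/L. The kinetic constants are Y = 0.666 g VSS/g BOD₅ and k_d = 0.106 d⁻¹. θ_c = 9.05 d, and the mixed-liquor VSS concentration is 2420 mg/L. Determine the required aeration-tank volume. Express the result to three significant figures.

V ≈ 2600 m³

Rearranging the biomass balance for a CMAS with decay, V = Y·Q·ΔS·θ_c / [X·(1+k_d θ_c)] = 0.666 × 989 × (2070 − 5.40) × 9.05 / [2420 × (1 + 0.106 × 9.05)] = 1.23×10^7 / 4742 = 2596 m³.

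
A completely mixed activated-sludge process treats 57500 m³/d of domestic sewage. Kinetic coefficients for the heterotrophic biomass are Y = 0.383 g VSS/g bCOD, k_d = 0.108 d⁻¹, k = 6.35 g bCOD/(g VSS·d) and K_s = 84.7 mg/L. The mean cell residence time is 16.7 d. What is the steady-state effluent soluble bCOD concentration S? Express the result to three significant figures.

S ≈ 6.28 mg/L

Effluent substrate depends only on kinetics and SRT: S = K_s(1 + k_d θ_c) / [θ_c(Yk − k_d) − 1] = 84.7 × (1 + 0.108 × 16.7) / [16.7 × (0.383 × 6.35 − 0.108) − 1] = 237.5 / 37.81 = 6.280 mg/L.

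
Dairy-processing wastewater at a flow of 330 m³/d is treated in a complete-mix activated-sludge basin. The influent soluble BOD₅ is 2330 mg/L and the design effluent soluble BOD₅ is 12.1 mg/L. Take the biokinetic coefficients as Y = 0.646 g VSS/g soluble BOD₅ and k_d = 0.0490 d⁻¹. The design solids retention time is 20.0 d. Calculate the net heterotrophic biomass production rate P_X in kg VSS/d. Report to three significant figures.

The observed yield is Y_obs = Y/(1 + k_d·θ_c) = 0.646 / (1 + 0.0490 × 20.0) = 0.646 / 1.980 = 0.3263 g VSS per g soluble BOD₅ removed.
Substrate removed = Q·(S₀ − S) = 330 m³/d × (2330 − 12.1) g/m³ = 7.65×10^5 g/d = 764.9 kg/d.
Net biomass production P_X = Y_obs × Q·(S₀ − S) = 0.3263 × 764.9 = 249.6 kg VSS/d.

P_X ≈ 250 kg VSS/d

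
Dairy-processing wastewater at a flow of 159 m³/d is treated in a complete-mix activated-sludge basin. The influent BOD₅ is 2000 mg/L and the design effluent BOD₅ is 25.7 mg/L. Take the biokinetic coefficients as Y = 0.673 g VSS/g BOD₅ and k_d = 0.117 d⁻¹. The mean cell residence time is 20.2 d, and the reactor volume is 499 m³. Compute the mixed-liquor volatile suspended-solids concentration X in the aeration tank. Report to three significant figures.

From V·X·(1 + k_d·θ_c) = Y·Q·(S₀ − S)·θ_c: X = 0.673 × 159 × (2000 − 25.7) × 20.2 / [499 × (1 + 0.117 × 20.2)] = 2543 mg/L.

X ≈ 2540 mg/L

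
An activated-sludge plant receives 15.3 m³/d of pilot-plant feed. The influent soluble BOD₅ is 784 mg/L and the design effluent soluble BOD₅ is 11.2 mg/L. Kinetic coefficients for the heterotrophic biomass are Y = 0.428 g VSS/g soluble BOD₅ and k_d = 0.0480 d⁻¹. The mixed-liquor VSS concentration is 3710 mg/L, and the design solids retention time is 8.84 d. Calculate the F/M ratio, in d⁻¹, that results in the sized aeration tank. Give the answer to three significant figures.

Steady-state biomass mass balance: V·X·(1 + k_d·θ_c) = Y·Q·(S₀ − S)·θ_c, so V = 0.428 × 15.3 × (784 − 11.2) × 8.84 / [3710 × (1 + 0.0480 × 8.84)] = 4.47×10^4 / 5284 = 8.466 m³.
F/M = applied load / biomass = Q·S₀/(V·X) = 15.3 × 784 / (8.466 × 3710) = 0.3819 d⁻¹.

F/M ≈ 0.382 d⁻¹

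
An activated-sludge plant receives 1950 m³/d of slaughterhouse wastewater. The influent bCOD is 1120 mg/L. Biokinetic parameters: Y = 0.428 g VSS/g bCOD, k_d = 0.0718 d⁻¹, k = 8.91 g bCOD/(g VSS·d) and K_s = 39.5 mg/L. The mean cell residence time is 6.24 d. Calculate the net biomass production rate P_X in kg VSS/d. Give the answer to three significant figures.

Effluent substrate depends only on kinetics and SRT: S = K_s(1 + k_d θ_c) / [θ_c(Yk − k_d) − 1] = 39.5 × (1 + 0.0718 × 6.24) / [6.24 × (0.428 × 8.91 − 0.0718) − 1] = 57.20 / 22.35 = 2.559 mg/L.
Correct the yield for decay: Y_obs = Y/(1 + k_d θ_c) = 0.428 / (1 + 0.0718 × 6.24) = 0.428 / 1.448 = 0.2956.
ΔS = 1120 − 2.56 = 1117 mg/L, so the substrate removal rate is 1950 × 1117/1000 = 2179 kg bCOD/d.
So the net sludge growth is P_X = 0.2956 × 2179 = 644.1 kg VSS/d.

P_X ≈ 644 kg VSS/d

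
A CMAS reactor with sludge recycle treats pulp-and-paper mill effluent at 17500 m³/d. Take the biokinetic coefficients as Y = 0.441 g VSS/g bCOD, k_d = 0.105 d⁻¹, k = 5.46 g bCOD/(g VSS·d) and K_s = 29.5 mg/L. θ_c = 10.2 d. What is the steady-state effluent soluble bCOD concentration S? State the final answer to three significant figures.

S ≈ 2.72 mg/L

Effluent substrate depends only on kinetics and SRT: S = K_s(1 + k_d θ_c) / [θ_c(Yk − k_d) − 1] = 29.5 × (1 + 0.105 × 10.2) / [10.2 × (0.441 × 5.46 − 0.105) − 1] = 61.09 / 22.49 = 2.717 mg/L.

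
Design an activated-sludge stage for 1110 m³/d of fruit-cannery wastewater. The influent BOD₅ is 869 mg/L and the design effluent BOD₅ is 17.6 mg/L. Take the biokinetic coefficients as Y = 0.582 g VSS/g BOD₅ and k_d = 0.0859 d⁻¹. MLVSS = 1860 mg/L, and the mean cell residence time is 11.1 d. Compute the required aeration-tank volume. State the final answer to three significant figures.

Steady-state biomass mass balance: V·X·(1 + k_d·θ_c) = Y·Q·(S₀ − S)·θ_c, so V = 0.582 × 1110 × (869 − 17.6) × 11.1 / [1860 × (1 + 0.0859 × 11.1)] = 6.11×10^6 / 3633 = 1680 m³.

V ≈ 1680 m³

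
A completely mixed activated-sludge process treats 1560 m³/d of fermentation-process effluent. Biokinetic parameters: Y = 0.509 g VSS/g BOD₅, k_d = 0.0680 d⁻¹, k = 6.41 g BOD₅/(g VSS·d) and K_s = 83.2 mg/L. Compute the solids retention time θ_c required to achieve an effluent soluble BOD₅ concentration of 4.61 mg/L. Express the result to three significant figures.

At the target effluent, Y k S/(K_s+S) = 0.509×6.41×4.61/87.81 = 0.1713 d⁻¹.
θ_c = 1/(μ − k_d) = 1/(0.1713 − 0.0680) = 1/0.1033 = 9.681 d.

θ_c ≈ 9.68 d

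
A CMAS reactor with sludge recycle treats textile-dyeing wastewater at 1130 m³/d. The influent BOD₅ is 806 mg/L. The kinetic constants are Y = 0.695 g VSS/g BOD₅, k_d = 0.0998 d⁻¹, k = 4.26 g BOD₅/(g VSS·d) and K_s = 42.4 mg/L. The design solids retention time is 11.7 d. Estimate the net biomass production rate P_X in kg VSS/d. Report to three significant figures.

Effluent substrate depends only on kinetics and SRT: S = K_s(1 + k_d θ_c) / [θ_c(Yk − k_d) − 1] = 42.4 × (1 + 0.0998 × 11.7) / [11.7 × (0.695 × 4.26 − 0.0998) − 1] = 91.91 / 32.47 = 2.830 mg/L.
Y_obs = Y / (1 + k_d θ_c) = 0.695 / (1 + 0.0998 × 11.7) = 0.695 / 2.168 = 0.3206.
Mass of BOD₅ removed per day: Q(S₀ − S) = 1130 × 803.2 g/m³ = 907.6 kg/d.
Biomass produced: P_X = Y_obs·Q·ΔS = 0.3206 × 907.6 ≈ 291.0 kg VSS/d.

P_X ≈ 291 kg VSS/d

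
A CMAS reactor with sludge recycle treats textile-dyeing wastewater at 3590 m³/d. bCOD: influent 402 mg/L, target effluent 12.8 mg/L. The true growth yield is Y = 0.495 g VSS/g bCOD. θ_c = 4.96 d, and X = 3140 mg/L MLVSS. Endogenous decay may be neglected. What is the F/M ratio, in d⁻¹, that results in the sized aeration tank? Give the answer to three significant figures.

V·X = Y·Q·ΔS·θ_c gives V = 0.495 × 3590 × (402 − 12.8) × 4.96 / 3140 = 1093 m³.
F/M = Q·S₀ / (V·X) = 3590 × 402 / (1093 × 3140) = 0.4207 g bCOD·(g VSS·d)⁻¹.

F/M ≈ 0.421 d⁻¹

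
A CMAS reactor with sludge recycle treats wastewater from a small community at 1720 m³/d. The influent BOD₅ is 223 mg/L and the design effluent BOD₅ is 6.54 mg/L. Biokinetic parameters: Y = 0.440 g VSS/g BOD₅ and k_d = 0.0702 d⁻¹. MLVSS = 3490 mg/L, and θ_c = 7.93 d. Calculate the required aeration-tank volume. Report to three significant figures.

V ≈ 239 m³

Steady-state biomass mass balance: V·X·(1 + k_d·θ_c) = Y·Q·(S₀ − S)·θ_c, so V = 0.440 × 1720 × (223 − 6.54) × 7.93 / [3490 × (1 + 0.0702 × 7.93)] = 1.3×10^6 / 5433 = 239.1 m³.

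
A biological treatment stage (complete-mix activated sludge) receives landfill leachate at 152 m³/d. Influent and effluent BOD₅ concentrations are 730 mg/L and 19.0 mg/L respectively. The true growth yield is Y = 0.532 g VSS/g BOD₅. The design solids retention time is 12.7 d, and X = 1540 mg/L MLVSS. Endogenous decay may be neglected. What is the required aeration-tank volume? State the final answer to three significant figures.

V·X = Y·Q·ΔS·θ_c gives V = 0.532 × 152 × (730 − 19.0) × 12.7 / 1540 = 474.1 m³.

V ≈ 474 m³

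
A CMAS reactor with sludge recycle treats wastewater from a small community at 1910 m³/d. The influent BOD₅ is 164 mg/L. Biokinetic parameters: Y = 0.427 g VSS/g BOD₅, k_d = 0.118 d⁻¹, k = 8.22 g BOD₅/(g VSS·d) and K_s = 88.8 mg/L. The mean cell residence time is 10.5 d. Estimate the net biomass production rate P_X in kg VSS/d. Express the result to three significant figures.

P_X ≈ 57.6 kg VSS/d

Effluent substrate depends only on kinetics and SRT: S = K_s(1 + k_d θ_c) / [θ_c(Yk − k_d) − 1] = 88.8 × (1 + 0.118 × 10.5) / [10.5 × (0.427 × 8.22 − 0.118) − 1] = 198.8 / 34.62 = 5.744 mg/L.
Correct the yield for decay: Y_obs = Y/(1 + k_d θ_c) = 0.427 / (1 + 0.118 × 10.5) = 0.427 / 2.239 = 0.1907.
ΔS = 164 − 5.74 = 158.3 mg/L, so the substrate removal rate is 1910 × 158.3/1000 = 302.3 kg BOD₅/d.
Biomass produced: P_X = Y_obs·Q·ΔS = 0.1907 × 302.3 ≈ 57.65 kg VSS/d.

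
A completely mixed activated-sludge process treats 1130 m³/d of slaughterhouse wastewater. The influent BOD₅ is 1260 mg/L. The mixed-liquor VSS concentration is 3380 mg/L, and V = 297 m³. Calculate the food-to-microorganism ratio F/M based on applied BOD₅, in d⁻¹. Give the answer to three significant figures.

F/M ≈ 1.42 d⁻¹

F/M = applied load / biomass = Q·S₀/(V·X) = 1130 × 1260 / (297.0 × 3380) = 1.418 d⁻¹.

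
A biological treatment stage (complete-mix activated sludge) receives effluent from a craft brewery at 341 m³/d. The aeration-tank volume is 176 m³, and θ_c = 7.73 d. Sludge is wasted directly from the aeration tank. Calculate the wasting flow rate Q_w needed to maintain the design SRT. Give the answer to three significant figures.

Q_w ≈ 22.8 m³/d

Wasting from the aeration tank: Q_w = V / θ_c = 176.0 / 7.73 = 22.77 m³/d.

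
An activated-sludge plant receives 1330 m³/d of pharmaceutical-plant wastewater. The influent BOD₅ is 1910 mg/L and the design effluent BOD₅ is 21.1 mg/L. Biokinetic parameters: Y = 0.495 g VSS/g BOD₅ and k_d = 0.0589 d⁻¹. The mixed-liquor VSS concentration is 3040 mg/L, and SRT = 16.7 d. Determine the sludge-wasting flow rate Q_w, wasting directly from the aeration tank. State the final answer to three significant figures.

Q_w ≈ 206 m³/d

Steady-state biomass mass balance: V·X·(1 + k_d·θ_c) = Y·Q·(S₀ − S)·θ_c, so V = 0.495 × 1330 × (1910 − 21.1) × 16.7 / [3040 × (1 + 0.0589 × 16.7)] = 2.08×10^7 / 6030 = 3444 m³.
With mixed-liquor wasting, θ_c = V/Q_w, so Q_w = V/θ_c = 3444/16.7 = 206.2 m³/d.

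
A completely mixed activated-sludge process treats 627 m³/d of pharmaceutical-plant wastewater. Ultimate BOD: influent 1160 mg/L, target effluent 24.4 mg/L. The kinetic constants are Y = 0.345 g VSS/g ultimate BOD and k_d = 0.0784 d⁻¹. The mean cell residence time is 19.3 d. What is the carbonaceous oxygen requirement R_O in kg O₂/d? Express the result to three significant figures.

The observed yield is Y_obs = Y/(1 + k_d·θ_c) = 0.345 / (1 + 0.0784 × 19.3) = 0.345 / 2.513 = 0.1373 g VSS per g ultimate BOD removed.
Q·(S₀ − S) = 627 × (1160 − 24.4) × 10⁻³ = 712.0 kg/d removed.
Biomass synthesised: P_X = Y_obs × 712.0 = 97.75 kg VSS/d.
Carbonaceous O₂ demand = substrate oxidised − cell-mass equivalent = 712.0 − 1.42 × 97.75 = 573.2 kg O₂/d.

R_O ≈ 573 kg O₂/d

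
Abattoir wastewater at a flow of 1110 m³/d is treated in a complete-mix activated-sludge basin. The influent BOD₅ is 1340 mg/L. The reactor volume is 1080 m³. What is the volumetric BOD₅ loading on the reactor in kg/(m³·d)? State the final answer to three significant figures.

L_v ≈ 1.38 kg BOD₅/(m³·d)

L_v = Q S₀ / V = 1110 × 1340 × 10⁻³ / 1080 = 1.377 kg/(m³·d).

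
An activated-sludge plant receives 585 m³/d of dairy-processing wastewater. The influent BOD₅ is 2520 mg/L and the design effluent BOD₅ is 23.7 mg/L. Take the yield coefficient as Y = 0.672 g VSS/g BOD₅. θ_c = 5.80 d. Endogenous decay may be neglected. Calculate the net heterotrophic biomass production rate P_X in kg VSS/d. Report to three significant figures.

P_X ≈ 981 kg VSS/d

No decay correction is needed, so Y_obs = Y = 0.672.
ΔS = 2520 − 23.7 = 2496 mg/L, so the substrate removal rate is 585 × 2496/1000 = 1460 kg BOD₅/d.
P_X = Y_obs · Q(S₀ − S) = 0.6720 × 1460 = 981.3 kg VSS/d.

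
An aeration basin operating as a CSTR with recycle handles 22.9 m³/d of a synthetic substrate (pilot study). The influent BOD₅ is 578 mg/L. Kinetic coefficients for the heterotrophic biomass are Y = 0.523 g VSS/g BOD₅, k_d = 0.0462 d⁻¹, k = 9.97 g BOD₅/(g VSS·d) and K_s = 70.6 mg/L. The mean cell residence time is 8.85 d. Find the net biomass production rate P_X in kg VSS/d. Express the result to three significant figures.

From the Monod/SRT balance for a CMAS, S = K_s·(1+k_d θ_c)/[θ_c·(Y k − k_d) − 1] = 70.6 × (1 + 0.0462 × 8.85) / [8.85 × (0.523 × 9.97 − 0.0462) − 1] = 99.47 / 44.74 = 2.223 mg/L.
The observed yield is Y_obs = Y/(1 + k_d·θ_c) = 0.523 / (1 + 0.0462 × 8.85) = 0.523 / 1.409 = 0.3712 g VSS per g BOD₅ removed.
ΔS = 578 − 2.22 = 575.8 mg/L, so the substrate removal rate is 22.9 × 575.8/1000 = 13.19 kg BOD₅/d.
Net biomass production P_X = Y_obs × Q·(S₀ − S) = 0.3712 × 13.19 = 4.895 kg VSS/d.

P_X ≈ 4.89 kg VSS/d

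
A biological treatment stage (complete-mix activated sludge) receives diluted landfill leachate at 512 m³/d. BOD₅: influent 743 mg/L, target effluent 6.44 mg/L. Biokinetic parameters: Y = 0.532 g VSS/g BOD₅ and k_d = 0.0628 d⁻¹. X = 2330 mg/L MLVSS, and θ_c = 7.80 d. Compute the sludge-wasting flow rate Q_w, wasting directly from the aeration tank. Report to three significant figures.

Rearranging the biomass balance for a CMAS with decay, V = Y·Q·ΔS·θ_c / [X·(1+k_d θ_c)] = 0.532 × 512 × (743 − 6.44) × 7.80 / [2330 × (1 + 0.0628 × 7.80)] = 1.56×10^6 / 3471 = 450.8 m³.
Wasting from the aeration tank: Q_w = V / θ_c = 450.8 / 7.80 = 57.80 m³/d.

Q_w ≈ 57.8 m³/d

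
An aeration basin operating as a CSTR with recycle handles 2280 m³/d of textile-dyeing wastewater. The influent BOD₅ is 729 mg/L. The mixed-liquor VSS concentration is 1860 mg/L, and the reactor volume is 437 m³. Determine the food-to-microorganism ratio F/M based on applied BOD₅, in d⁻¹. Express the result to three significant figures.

F/M = applied load / biomass = Q·S₀/(V·X) = 2280 × 729 / (437.0 × 1860) = 2.045 d⁻¹.

F/M ≈ 2.04 d⁻¹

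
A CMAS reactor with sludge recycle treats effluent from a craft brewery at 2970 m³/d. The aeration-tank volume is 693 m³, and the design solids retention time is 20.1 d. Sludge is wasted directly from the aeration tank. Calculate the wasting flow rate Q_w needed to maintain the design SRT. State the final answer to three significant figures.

Q_w ≈ 34.5 m³/d

Wasting from the aeration tank: Q_w = V / θ_c = 693.0 / 20.1 = 34.48 m³/d.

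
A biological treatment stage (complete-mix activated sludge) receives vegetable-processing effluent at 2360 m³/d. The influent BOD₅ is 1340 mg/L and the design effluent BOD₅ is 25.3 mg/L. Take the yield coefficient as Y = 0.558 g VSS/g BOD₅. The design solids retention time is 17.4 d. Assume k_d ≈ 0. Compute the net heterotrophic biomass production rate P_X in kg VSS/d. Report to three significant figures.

Since k_d ≈ 0, Y_obs = Y = 0.558 g VSS/g BOD₅.
ΔS = 1340 − 25.3 = 1315 mg/L, so the substrate removal rate is 2360 × 1315/1000 = 3103 kg BOD₅/d.
Biomass produced: P_X = Y_obs·Q·ΔS = 0.5580 × 3103 ≈ 1731 kg VSS/d.

P_X ≈ 1730 kg VSS/d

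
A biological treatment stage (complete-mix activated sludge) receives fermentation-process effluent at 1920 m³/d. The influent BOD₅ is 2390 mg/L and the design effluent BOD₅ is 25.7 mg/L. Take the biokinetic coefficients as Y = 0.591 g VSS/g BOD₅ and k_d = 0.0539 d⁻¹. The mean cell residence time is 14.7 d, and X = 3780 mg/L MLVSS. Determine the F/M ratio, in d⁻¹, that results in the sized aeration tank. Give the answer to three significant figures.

Rearranging the biomass balance for a CMAS with decay, V = Y·Q·ΔS·θ_c / [X·(1+k_d θ_c)] = 0.591 × 1920 × (2390 − 25.7) × 14.7 / [3780 × (1 + 0.0539 × 14.7)] = 3.94×10^7 / 6775 = 5821 m³.
F/M = applied load / biomass = Q·S₀/(V·X) = 1920 × 2390 / (5821 × 3780) = 0.2085 d⁻¹.

F/M ≈ 0.209 d⁻¹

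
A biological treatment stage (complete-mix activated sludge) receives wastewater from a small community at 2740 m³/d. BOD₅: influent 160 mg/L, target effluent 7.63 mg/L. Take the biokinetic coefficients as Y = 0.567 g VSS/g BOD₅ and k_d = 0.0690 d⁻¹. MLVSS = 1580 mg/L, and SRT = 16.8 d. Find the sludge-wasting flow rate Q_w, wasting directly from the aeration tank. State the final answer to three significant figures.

Q_w ≈ 69.4 m³/d

Steady-state biomass mass balance: V·X·(1 + k_d·θ_c) = Y·Q·(S₀ − S)·θ_c, so V = 0.567 × 2740 × (160 − 7.63) × 16.8 / [1580 × (1 + 0.0690 × 16.8)] = 3.98×10^6 / 3412 = 1166 m³.
For wasting at MLVSS concentration, Q_w = V/θ_c = 1166/16.8 = 69.39 m³/d.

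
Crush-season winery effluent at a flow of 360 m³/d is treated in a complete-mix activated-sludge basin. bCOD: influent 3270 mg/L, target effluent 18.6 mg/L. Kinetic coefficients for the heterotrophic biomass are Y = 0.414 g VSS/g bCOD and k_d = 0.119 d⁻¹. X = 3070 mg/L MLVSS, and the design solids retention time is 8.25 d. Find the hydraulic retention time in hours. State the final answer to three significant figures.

τ ≈ 43.8 h

Rearranging the biomass balance for a CMAS with decay, V = Y·Q·ΔS·θ_c / [X·(1+k_d θ_c)] = 0.414 × 360 × (3270 − 18.6) × 8.25 / [3070 × (1 + 0.119 × 8.25)] = 4×10^6 / 6084 = 657.1 m³.
τ = V/Q = 657.1/360 = 1.825 d, or 43.81 h.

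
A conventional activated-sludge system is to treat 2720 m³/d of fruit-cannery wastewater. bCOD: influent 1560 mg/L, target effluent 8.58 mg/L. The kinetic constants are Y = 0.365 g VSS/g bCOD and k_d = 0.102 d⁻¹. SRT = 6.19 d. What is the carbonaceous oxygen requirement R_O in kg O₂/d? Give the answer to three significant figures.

R_O ≈ 2880 kg O₂/d

Correct the yield for decay: Y_obs = Y/(1 + k_d θ_c) = 0.365 / (1 + 0.102 × 6.19) = 0.365 / 1.631 = 0.2237.
Mass of bCOD removed per day: Q(S₀ − S) = 2720 × 1551 g/m³ = 4220 kg/d.
Biomass synthesised: P_X = Y_obs × 4220 = 944.1 kg VSS/d.
Carbonaceous O₂ demand = substrate oxidised − cell-mass equivalent = 4220 − 1.42 × 944.1 = 2879 kg O₂/d.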